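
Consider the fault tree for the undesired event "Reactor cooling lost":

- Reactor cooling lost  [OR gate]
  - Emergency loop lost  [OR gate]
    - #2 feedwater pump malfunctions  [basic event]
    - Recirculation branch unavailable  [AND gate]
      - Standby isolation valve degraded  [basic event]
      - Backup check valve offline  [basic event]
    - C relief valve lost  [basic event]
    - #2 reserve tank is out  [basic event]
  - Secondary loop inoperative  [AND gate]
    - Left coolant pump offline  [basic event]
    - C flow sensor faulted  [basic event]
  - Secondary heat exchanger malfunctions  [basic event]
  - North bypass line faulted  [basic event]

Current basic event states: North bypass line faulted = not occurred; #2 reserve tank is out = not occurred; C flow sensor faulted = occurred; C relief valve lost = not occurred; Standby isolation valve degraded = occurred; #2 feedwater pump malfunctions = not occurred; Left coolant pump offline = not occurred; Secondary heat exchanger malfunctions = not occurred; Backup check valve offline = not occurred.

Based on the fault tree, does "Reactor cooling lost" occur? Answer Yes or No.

No

Recirculation branch unavailable [AND]: Standby isolation valve degraded=occurs, Backup check valve offline=not → not all inputs occur → does not occur.
Emergency loop lost [OR]: #2 feedwater pump malfunctions=not, Recirculation branch unavailable=not, C relief valve lost=not, #2 reserve tank is out=not → no input occurs → does not occur.
Secondary loop inoperative [AND]: Left coolant pump offline=not, C flow sensor faulted=occurs → not all inputs occur → does not occur.
Reactor cooling lost [OR]: Emergency loop lost=not, Secondary loop inoperative=not, Secondary heat exchanger malfunctions=not, North bypass line faulted=not → no input occurs → does not occur.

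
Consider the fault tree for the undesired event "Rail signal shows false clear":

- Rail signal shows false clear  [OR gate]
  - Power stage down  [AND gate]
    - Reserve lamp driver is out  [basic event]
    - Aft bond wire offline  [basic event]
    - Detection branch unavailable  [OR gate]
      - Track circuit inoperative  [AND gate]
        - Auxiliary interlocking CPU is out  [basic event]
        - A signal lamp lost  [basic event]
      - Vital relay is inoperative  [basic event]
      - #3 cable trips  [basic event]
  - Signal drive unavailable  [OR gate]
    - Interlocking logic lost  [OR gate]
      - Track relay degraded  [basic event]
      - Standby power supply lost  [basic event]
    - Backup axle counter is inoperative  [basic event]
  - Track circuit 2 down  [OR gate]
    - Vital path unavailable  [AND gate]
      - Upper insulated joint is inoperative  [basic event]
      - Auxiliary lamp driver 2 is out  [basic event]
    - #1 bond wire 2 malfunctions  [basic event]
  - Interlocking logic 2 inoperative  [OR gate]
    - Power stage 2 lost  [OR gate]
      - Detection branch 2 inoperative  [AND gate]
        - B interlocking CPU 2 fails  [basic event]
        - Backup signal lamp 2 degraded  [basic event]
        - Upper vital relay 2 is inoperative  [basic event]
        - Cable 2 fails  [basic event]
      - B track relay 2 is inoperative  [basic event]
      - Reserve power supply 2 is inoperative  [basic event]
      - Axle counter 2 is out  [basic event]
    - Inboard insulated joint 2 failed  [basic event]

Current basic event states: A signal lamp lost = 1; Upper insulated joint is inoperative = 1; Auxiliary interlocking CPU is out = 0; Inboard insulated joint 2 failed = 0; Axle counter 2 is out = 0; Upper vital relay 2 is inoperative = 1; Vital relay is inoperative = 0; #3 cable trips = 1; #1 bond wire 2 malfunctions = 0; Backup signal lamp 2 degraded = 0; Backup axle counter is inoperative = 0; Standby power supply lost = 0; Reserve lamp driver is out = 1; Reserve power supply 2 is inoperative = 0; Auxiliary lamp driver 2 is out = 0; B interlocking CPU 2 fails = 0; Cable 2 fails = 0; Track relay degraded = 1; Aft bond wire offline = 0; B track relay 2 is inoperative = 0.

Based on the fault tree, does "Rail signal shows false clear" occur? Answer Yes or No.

Track circuit inoperative [AND]: Auxiliary interlocking CPU is out=not, A signal lamp lost=occurs → not all inputs occur → does not occur.
Detection branch unavailable [OR]: Track circuit inoperative=not, Vital relay is inoperative=not, #3 cable trips=occurs → at least one input occurs → occurs.
Power stage down [AND]: Reserve lamp driver is out=occurs, Aft bond wire offline=not, Detection branch unavailable=occurs → not all inputs occur → does not occur.
Interlocking logic lost [OR]: Track relay degraded=occurs, Standby power supply lost=not → at least one input occurs → occurs.
Signal drive unavailable [OR]: Interlocking logic lost=occurs, Backup axle counter is inoperative=not → at least one input occurs → occurs.
Vital path unavailable [AND]: Upper insulated joint is inoperative=occurs, Auxiliary lamp driver 2 is out=not → not all inputs occur → does not occur.
Track circuit 2 down [OR]: Vital path unavailable=not, #1 bond wire 2 malfunctions=not → no input occurs → does not occur.
Detection branch 2 inoperative [AND]: B interlocking CPU 2 fails=not, Backup signal lamp 2 degraded=not, Upper vital relay 2 is inoperative=occurs, Cable 2 fails=not → not all inputs occur → does not occur.
Power stage 2 lost [OR]: Detection branch 2 inoperative=not, B track relay 2 is inoperative=not, Reserve power supply 2 is inoperative=not, Axle counter 2 is out=not → no input occurs → does not occur.
Interlocking logic 2 inoperative [OR]: Power stage 2 lost=not, Inboard insulated joint 2 failed=not → no input occurs → does not occur.
Rail signal shows false clear [OR]: Power stage down=not, Signal drive unavailable=occurs, Track circuit 2 down=not, Interlocking logic 2 inoperative=not → at least one input occurs → occurs.

Yes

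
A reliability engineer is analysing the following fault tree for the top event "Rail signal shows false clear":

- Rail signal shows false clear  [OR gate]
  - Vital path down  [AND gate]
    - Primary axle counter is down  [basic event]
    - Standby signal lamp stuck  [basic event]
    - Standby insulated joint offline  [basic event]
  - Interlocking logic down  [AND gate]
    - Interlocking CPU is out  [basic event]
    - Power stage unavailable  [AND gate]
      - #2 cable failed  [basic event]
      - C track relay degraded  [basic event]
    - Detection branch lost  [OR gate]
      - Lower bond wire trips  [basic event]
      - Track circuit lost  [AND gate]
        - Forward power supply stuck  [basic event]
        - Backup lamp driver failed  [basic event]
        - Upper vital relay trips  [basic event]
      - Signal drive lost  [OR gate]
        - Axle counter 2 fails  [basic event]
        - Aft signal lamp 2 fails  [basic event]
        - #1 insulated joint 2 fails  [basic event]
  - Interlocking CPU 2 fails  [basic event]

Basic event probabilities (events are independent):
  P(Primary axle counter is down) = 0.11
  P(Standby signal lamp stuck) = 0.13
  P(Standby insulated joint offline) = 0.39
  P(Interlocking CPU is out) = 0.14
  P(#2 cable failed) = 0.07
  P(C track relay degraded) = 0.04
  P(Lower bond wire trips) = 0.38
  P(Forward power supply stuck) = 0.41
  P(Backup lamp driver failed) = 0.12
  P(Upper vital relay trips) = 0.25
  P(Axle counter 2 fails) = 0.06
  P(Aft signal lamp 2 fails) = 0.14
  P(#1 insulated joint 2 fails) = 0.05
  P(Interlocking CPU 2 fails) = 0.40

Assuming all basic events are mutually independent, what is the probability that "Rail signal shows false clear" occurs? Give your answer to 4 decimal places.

P(Vital path down) [AND] = 0.11 × 0.13 × 0.39 = 0.005577
P(Power stage unavailable) [AND] = 0.07 × 0.04 = 0.002800
P(Track circuit lost) [AND] = 0.41 × 0.12 × 0.25 = 0.012300
P(Signal drive lost) [OR] = 1 − (1−0.06) × (1−0.14) × (1−0.05) = 0.232020
P(Detection branch lost) [OR] = 1 − (1−0.38) × (1−0.012300) × (1−0.232020) = 0.529709
P(Interlocking logic down) [AND] = 0.14 × 0.002800 × 0.529709 = 0.000208
P(Rail signal shows false clear) [OR] = 1 − (1−0.005577) × (1−0.000208) × (1−0.40) = 0.403470
Rounded to 4 decimal places: P(Rail signal shows false clear) ≈ 0.4035.

0.4035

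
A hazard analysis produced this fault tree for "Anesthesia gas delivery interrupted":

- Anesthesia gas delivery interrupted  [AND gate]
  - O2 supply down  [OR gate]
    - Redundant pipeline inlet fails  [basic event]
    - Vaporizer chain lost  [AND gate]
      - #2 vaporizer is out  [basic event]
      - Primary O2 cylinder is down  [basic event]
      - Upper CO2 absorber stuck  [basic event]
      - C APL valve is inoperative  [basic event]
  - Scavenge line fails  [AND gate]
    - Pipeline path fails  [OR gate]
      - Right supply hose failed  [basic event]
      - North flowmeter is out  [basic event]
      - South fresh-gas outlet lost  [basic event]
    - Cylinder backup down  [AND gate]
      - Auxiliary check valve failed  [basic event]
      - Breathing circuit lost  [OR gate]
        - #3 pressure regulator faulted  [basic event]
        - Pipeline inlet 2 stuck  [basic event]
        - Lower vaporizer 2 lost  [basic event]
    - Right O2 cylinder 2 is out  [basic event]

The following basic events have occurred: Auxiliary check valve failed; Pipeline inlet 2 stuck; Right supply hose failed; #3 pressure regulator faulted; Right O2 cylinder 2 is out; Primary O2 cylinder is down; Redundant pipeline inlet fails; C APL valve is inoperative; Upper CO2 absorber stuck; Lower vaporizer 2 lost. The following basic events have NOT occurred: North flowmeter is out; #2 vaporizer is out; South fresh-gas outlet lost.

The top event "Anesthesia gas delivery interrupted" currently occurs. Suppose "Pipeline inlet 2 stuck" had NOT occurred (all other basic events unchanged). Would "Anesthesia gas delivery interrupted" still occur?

Counterfactual: set "Pipeline inlet 2 stuck" to not occurred.
Vaporizer chain lost [AND]: #2 vaporizer is out=not, Primary O2 cylinder is down=occurs, Upper CO2 absorber stuck=occurs, C APL valve is inoperative=occurs → not all inputs occur → does not occur.
O2 supply down [OR]: Redundant pipeline inlet fails=occurs, Vaporizer chain lost=not → at least one input occurs → occurs.
Pipeline path fails [OR]: Right supply hose failed=occurs, North flowmeter is out=not, South fresh-gas outlet lost=not → at least one input occurs → occurs.
Breathing circuit lost [OR]: #3 pressure regulator faulted=occurs, Pipeline inlet 2 stuck=not, Lower vaporizer 2 lost=occurs → at least one input occurs → occurs.
Cylinder backup down [AND]: Auxiliary check valve failed=occurs, Breathing circuit lost=occurs → all inputs occur → occurs.
Scavenge line fails [AND]: Pipeline path fails=occurs, Cylinder backup down=occurs, Right O2 cylinder 2 is out=occurs → all inputs occur → occurs.
Anesthesia gas delivery interrupted [AND]: O2 supply down=occurs, Scavenge line fails=occurs → all inputs occur → occurs.

Yes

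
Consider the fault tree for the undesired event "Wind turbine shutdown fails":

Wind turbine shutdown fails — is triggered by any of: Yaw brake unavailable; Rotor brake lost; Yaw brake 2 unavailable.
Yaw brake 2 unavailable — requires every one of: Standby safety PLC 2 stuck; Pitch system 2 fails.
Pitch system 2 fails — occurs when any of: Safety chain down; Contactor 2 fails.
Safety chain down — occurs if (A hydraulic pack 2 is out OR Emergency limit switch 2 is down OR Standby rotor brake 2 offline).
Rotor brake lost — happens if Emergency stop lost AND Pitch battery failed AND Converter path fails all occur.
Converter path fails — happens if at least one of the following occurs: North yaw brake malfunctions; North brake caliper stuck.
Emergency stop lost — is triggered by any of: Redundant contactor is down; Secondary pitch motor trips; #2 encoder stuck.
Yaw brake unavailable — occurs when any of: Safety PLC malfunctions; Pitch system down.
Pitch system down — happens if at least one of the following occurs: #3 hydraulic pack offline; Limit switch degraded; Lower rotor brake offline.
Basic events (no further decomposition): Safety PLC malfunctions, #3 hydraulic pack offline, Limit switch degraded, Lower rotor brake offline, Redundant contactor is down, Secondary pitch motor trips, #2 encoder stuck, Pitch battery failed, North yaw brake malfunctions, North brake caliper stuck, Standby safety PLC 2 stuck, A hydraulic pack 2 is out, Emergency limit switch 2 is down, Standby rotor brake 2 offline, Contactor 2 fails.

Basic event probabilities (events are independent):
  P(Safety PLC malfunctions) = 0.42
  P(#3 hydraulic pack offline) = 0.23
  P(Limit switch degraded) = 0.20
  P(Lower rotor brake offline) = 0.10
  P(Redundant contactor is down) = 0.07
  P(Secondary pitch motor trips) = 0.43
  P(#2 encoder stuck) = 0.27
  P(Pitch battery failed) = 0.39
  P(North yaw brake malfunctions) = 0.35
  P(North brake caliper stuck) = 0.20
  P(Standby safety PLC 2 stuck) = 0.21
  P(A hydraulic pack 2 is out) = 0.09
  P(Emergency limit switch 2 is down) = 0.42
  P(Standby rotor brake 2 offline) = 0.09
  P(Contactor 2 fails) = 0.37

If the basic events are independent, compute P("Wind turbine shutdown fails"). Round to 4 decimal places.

P(Pitch system down) [OR] = 1 − (1−0.23) × (1−0.20) × (1−0.10) = 0.445600
P(Yaw brake unavailable) [OR] = 1 − (1−0.42) × (1−0.445600) = 0.678448
P(Emergency stop lost) [OR] = 1 − (1−0.07) × (1−0.43) × (1−0.27) = 0.613027
P(Converter path fails) [OR] = 1 − (1−0.35) × (1−0.20) = 0.480000
P(Rotor brake lost) [AND] = 0.613027 × 0.39 × 0.480000 = 0.114759
P(Safety chain down) [OR] = 1 − (1−0.09) × (1−0.42) × (1−0.09) = 0.519702
P(Pitch system 2 fails) [OR] = 1 − (1−0.519702) × (1−0.37) = 0.697412
P(Yaw brake 2 unavailable) [AND] = 0.21 × 0.697412 = 0.146457
P(Wind turbine shutdown fails) [OR] = 1 − (1−0.678448) × (1−0.114759) × (1−0.146457) = 0.757038
Rounded to 4 decimal places: P(Wind turbine shutdown fails) ≈ 0.7570.

0.7570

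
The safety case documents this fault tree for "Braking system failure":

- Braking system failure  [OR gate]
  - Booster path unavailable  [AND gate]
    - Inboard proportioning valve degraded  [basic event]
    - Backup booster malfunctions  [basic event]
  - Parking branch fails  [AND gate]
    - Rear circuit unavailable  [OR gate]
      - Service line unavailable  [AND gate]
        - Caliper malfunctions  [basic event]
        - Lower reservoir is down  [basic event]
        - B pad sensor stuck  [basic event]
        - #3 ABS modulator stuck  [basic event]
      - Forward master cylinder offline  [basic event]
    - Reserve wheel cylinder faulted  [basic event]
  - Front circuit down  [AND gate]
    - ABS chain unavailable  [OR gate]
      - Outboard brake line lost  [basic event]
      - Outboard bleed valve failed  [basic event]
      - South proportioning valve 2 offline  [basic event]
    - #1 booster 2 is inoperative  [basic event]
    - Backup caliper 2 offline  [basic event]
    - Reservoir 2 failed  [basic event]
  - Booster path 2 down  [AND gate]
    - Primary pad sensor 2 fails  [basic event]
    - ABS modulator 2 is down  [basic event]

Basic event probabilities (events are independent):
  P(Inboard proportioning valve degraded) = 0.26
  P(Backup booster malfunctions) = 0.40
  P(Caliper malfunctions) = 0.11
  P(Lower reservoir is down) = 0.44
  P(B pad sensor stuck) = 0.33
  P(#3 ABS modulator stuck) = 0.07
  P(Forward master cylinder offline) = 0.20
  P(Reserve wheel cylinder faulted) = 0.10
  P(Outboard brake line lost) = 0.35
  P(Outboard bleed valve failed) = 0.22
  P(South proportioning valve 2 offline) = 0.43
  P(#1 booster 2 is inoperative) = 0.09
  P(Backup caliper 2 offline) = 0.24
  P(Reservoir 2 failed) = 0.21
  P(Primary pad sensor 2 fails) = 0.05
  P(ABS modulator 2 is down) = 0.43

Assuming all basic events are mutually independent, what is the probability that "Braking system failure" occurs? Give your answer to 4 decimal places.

P(Booster path unavailable) [AND] = 0.26 × 0.40 = 0.104000
P(Service line unavailable) [AND] = 0.11 × 0.44 × 0.33 × 0.07 = 0.001118
P(Rear circuit unavailable) [OR] = 1 − (1−0.001118) × (1−0.20) = 0.200894
P(Parking branch fails) [AND] = 0.200894 × 0.10 = 0.020089
P(ABS chain unavailable) [OR] = 1 − (1−0.35) × (1−0.22) × (1−0.43) = 0.711010
P(Front circuit down) [AND] = 0.711010 × 0.09 × 0.24 × 0.21 = 0.003225
P(Booster path 2 down) [AND] = 0.05 × 0.43 = 0.021500
P(Braking system failure) [OR] = 1 − (1−0.104000) × (1−0.020089) × (1−0.003225) × (1−0.021500) = 0.143647
Rounded to 4 decimal places: P(Braking system failure) ≈ 0.1436.

0.1436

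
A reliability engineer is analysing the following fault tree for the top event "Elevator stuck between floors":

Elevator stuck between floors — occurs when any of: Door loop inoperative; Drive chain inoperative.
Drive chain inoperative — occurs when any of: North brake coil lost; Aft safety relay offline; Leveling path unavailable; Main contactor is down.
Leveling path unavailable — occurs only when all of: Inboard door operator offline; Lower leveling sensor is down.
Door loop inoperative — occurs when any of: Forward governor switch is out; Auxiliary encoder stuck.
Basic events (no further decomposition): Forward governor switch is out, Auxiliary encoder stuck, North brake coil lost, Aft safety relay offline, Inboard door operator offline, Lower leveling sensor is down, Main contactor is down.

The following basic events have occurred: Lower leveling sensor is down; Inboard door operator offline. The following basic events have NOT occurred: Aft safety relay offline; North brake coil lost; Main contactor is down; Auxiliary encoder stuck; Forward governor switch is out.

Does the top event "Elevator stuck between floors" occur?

Door loop inoperative [OR]: Forward governor switch is out=not, Auxiliary encoder stuck=not → no input occurs → does not occur.
Leveling path unavailable [AND]: Inboard door operator offline=occurs, Lower leveling sensor is down=occurs → all inputs occur → occurs.
Drive chain inoperative [OR]: North brake coil lost=not, Aft safety relay offline=not, Leveling path unavailable=occurs, Main contactor is down=not → at least one input occurs → occurs.
Elevator stuck between floors [OR]: Door loop inoperative=not, Drive chain inoperative=occurs → at least one input occurs → occurs.

Yes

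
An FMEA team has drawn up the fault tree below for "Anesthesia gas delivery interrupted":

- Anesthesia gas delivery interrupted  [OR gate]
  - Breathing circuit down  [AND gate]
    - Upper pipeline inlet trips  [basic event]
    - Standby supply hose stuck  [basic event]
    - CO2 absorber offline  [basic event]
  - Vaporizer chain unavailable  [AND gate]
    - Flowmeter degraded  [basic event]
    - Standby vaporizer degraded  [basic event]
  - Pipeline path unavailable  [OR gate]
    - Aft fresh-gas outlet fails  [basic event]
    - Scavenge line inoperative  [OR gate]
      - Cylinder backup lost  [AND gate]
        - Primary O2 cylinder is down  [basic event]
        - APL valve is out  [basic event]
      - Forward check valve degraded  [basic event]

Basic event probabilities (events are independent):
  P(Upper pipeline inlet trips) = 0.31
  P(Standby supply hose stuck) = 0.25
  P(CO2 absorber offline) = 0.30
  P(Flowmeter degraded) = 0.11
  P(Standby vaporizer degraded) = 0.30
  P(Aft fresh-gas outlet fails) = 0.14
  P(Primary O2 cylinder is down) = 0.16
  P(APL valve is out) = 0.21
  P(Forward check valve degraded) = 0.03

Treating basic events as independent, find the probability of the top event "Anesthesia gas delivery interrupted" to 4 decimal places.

0.2386

P(Breathing circuit down) [AND] = 0.31 × 0.25 × 0.30 = 0.023250
P(Vaporizer chain unavailable) [AND] = 0.11 × 0.30 = 0.033000
P(Cylinder backup lost) [AND] = 0.16 × 0.21 = 0.033600
P(Scavenge line inoperative) [OR] = 1 − (1−0.033600) × (1−0.03) = 0.062592
P(Pipeline path unavailable) [OR] = 1 − (1−0.14) × (1−0.062592) = 0.193829
P(Anesthesia gas delivery interrupted) [OR] = 1 − (1−0.023250) × (1−0.033000) × (1−0.193829) = 0.238558
Rounded to 4 decimal places: P(Anesthesia gas delivery interrupted) ≈ 0.2386.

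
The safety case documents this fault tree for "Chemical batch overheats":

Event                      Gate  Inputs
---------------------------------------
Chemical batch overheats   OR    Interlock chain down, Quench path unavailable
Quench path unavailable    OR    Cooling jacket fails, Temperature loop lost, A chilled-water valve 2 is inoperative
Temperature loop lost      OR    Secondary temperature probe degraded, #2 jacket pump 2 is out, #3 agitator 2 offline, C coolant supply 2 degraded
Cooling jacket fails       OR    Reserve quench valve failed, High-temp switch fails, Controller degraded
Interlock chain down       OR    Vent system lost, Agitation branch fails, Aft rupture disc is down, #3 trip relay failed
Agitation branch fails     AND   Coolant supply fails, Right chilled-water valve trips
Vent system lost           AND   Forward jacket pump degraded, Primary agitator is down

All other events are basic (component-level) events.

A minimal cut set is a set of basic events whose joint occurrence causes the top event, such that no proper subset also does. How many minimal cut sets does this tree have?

12

Vent system lost [AND]: one cut set from each child combined → 1 × 1 = 1 cut set(s).
Agitation branch fails [AND]: one cut set from each child combined → 1 × 1 = 1 cut set(s).
Interlock chain down [OR]: union of children's cut sets → 4 cut set(s).
Cooling jacket fails [OR]: union of children's cut sets → 3 cut set(s).
Temperature loop lost [OR]: union of children's cut sets → 4 cut set(s).
Quench path unavailable [OR]: union of children's cut sets → 8 cut set(s).
Chemical batch overheats [OR]: union of children's cut sets → 12 cut set(s).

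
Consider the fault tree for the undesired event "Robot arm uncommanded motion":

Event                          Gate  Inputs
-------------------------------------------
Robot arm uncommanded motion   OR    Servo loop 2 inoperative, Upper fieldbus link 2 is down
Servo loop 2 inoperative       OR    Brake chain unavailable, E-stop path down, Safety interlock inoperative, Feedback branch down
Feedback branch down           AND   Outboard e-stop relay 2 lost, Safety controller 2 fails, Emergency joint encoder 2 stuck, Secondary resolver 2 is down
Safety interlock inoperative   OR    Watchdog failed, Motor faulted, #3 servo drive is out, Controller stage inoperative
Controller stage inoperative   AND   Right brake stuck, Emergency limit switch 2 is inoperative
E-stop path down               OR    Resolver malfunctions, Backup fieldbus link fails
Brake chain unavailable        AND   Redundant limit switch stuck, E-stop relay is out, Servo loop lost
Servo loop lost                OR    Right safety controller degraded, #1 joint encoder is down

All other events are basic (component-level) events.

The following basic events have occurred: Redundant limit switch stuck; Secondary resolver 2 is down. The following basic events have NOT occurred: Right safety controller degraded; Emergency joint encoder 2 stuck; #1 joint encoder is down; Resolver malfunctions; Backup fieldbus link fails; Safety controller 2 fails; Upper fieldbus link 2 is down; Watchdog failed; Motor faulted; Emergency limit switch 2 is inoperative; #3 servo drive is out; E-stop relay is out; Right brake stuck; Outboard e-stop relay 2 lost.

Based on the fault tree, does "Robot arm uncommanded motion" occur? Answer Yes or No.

No

Servo loop lost [OR]: Right safety controller degraded=not, #1 joint encoder is down=not → no input occurs → does not occur.
Brake chain unavailable [AND]: Redundant limit switch stuck=occurs, E-stop relay is out=not, Servo loop lost=not → not all inputs occur → does not occur.
E-stop path down [OR]: Resolver malfunctions=not, Backup fieldbus link fails=not → no input occurs → does not occur.
Controller stage inoperative [AND]: Right brake stuck=not, Emergency limit switch 2 is inoperative=not → not all inputs occur → does not occur.
Safety interlock inoperative [OR]: Watchdog failed=not, Motor faulted=not, #3 servo drive is out=not, Controller stage inoperative=not → no input occurs → does not occur.
Feedback branch down [AND]: Outboard e-stop relay 2 lost=not, Safety controller 2 fails=not, Emergency joint encoder 2 stuck=not, Secondary resolver 2 is down=occurs → not all inputs occur → does not occur.
Servo loop 2 inoperative [OR]: Brake chain unavailable=not, E-stop path down=not, Safety interlock inoperative=not, Feedback branch down=not → no input occurs → does not occur.
Robot arm uncommanded motion [OR]: Servo loop 2 inoperative=not, Upper fieldbus link 2 is down=not → no input occurs → does not occur.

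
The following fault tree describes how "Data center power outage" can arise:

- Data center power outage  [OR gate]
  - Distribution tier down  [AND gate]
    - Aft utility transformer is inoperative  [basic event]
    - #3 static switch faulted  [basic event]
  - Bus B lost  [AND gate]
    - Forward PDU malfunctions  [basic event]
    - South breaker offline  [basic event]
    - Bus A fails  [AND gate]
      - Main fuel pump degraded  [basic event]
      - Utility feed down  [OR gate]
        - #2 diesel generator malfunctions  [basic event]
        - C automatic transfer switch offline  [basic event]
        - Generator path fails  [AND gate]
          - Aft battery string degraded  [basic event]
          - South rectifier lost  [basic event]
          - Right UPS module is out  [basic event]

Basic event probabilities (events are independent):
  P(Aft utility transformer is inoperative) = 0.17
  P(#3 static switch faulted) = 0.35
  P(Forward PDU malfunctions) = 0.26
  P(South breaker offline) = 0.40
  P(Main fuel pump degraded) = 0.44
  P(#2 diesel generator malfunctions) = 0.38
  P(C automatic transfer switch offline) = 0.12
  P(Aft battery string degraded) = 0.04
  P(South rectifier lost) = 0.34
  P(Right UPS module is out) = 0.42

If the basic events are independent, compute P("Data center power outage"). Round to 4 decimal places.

P(Distribution tier down) [AND] = 0.17 × 0.35 = 0.059500
P(Generator path fails) [AND] = 0.04 × 0.34 × 0.42 = 0.005712
P(Utility feed down) [OR] = 1 − (1−0.38) × (1−0.12) × (1−0.005712) = 0.457516
P(Bus A fails) [AND] = 0.44 × 0.457516 = 0.201307
P(Bus B lost) [AND] = 0.26 × 0.40 × 0.201307 = 0.020936
P(Data center power outage) [OR] = 1 − (1−0.059500) × (1−0.020936) = 0.079190
Rounded to 4 decimal places: P(Data center power outage) ≈ 0.0792.

0.0792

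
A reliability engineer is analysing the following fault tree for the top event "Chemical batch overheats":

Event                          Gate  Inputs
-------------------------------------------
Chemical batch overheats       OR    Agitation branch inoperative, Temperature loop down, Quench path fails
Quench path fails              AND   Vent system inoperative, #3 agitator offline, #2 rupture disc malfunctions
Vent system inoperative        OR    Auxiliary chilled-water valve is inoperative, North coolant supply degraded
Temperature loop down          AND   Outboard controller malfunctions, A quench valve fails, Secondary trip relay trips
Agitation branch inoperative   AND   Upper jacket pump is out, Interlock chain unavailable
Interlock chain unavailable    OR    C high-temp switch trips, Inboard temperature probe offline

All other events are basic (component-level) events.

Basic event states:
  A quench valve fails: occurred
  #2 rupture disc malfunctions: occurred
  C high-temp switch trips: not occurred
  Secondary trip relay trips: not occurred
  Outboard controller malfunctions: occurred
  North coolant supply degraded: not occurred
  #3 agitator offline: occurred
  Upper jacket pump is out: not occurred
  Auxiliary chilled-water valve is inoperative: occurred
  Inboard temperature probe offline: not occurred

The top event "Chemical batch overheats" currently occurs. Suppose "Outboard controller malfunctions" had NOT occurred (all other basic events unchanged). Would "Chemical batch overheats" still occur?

Counterfactual: set "Outboard controller malfunctions" to not occurred.
Interlock chain unavailable [OR]: C high-temp switch trips=not, Inboard temperature probe offline=not → no input occurs → does not occur.
Agitation branch inoperative [AND]: Upper jacket pump is out=not, Interlock chain unavailable=not → not all inputs occur → does not occur.
Temperature loop down [AND]: Outboard controller malfunctions=not, A quench valve fails=occurs, Secondary trip relay trips=not → not all inputs occur → does not occur.
Vent system inoperative [OR]: Auxiliary chilled-water valve is inoperative=occurs, North coolant supply degraded=not → at least one input occurs → occurs.
Quench path fails [AND]: Vent system inoperative=occurs, #3 agitator offline=occurs, #2 rupture disc malfunctions=occurs → all inputs occur → occurs.
Chemical batch overheats [OR]: Agitation branch inoperative=not, Temperature loop down=not, Quench path fails=occurs → at least one input occurs → occurs.

Yes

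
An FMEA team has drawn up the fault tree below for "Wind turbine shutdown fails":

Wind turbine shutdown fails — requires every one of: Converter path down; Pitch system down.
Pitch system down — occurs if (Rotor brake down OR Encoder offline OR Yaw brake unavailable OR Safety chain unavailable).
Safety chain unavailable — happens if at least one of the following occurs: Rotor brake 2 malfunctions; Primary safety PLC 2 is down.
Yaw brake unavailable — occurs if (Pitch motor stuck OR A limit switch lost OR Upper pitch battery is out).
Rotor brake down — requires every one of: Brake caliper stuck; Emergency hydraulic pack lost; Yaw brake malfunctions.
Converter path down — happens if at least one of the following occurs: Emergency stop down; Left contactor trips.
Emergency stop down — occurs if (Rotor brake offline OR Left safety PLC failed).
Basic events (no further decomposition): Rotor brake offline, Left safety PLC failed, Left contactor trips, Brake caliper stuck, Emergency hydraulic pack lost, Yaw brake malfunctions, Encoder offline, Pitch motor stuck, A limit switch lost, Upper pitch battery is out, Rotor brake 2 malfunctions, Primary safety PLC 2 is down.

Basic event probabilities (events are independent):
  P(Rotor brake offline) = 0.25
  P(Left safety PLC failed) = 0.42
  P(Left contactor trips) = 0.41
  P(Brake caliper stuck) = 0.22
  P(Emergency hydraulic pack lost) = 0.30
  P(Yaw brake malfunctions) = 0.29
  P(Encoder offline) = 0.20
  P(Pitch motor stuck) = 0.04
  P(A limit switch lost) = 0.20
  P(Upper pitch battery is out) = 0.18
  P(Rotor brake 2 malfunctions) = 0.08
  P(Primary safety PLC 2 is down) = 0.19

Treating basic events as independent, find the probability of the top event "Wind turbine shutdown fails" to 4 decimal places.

0.4696

P(Emergency stop down) [OR] = 1 − (1−0.25) × (1−0.42) = 0.565000
P(Converter path down) [OR] = 1 − (1−0.565000) × (1−0.41) = 0.743350
P(Rotor brake down) [AND] = 0.22 × 0.30 × 0.29 = 0.019140
P(Yaw brake unavailable) [OR] = 1 − (1−0.04) × (1−0.20) × (1−0.18) = 0.370240
P(Safety chain unavailable) [OR] = 1 − (1−0.08) × (1−0.19) = 0.254800
P(Pitch system down) [OR] = 1 − (1−0.019140) × (1−0.20) × (1−0.370240) × (1−0.254800) = 0.631748
P(Wind turbine shutdown fails) [AND] = 0.743350 × 0.631748 = 0.469610
Rounded to 4 decimal places: P(Wind turbine shutdown fails) ≈ 0.4696.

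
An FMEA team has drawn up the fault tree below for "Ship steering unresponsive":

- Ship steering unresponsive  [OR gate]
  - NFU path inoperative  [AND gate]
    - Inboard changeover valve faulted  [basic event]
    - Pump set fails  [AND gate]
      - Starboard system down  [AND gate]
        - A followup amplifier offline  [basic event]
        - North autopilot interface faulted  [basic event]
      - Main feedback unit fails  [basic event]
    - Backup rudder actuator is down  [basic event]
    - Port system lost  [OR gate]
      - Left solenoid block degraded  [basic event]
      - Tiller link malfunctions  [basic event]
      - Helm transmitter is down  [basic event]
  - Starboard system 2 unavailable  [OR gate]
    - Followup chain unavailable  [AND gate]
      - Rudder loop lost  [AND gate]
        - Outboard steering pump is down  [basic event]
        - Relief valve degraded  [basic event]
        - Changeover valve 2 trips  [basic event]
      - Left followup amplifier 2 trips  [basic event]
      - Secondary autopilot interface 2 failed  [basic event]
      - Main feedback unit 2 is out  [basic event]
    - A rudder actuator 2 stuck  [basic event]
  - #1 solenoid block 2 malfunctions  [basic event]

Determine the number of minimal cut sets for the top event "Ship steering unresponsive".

6

Starboard system down [AND]: one cut set from each child combined → 1 × 1 = 1 cut set(s).
Pump set fails [AND]: one cut set from each child combined → 1 × 1 = 1 cut set(s).
Port system lost [OR]: union of children's cut sets → 3 cut set(s).
NFU path inoperative [AND]: one cut set from each child combined → 1 × 1 × 1 × 3 = 3 cut set(s).
Rudder loop lost [AND]: one cut set from each child combined → 1 × 1 × 1 = 1 cut set(s).
Followup chain unavailable [AND]: one cut set from each child combined → 1 × 1 × 1 × 1 = 1 cut set(s).
Starboard system 2 unavailable [OR]: union of children's cut sets → 2 cut set(s).
Ship steering unresponsive [OR]: union of children's cut sets → 6 cut set(s).
Minimal cut sets: {A followup amplifier offline, Backup rudder actuator is down, Inboard changeover valve faulted, Left solenoid block degraded, Main feedback unit fails, North autopilot interface faulted}; {A followup amplifier offline, Backup rudder actuator is down, Inboard changeover valve faulted, Main feedback unit fails, North autopilot interface faulted, Tiller link malfunctions}; {A followup amplifier offline, Backup rudder actuator is down, Helm transmitter is down, Inboard changeover valve faulted, Main feedback unit fails, North autopilot interface faulted}; {Changeover valve 2 trips, Left followup amplifier 2 trips, Main feedback unit 2 is out, Outboard steering pump is down, Relief valve degraded, Secondary autopilot interface 2 failed}; {A rudder actuator 2 stuck}; {#1 solenoid block 2 malfunctions}.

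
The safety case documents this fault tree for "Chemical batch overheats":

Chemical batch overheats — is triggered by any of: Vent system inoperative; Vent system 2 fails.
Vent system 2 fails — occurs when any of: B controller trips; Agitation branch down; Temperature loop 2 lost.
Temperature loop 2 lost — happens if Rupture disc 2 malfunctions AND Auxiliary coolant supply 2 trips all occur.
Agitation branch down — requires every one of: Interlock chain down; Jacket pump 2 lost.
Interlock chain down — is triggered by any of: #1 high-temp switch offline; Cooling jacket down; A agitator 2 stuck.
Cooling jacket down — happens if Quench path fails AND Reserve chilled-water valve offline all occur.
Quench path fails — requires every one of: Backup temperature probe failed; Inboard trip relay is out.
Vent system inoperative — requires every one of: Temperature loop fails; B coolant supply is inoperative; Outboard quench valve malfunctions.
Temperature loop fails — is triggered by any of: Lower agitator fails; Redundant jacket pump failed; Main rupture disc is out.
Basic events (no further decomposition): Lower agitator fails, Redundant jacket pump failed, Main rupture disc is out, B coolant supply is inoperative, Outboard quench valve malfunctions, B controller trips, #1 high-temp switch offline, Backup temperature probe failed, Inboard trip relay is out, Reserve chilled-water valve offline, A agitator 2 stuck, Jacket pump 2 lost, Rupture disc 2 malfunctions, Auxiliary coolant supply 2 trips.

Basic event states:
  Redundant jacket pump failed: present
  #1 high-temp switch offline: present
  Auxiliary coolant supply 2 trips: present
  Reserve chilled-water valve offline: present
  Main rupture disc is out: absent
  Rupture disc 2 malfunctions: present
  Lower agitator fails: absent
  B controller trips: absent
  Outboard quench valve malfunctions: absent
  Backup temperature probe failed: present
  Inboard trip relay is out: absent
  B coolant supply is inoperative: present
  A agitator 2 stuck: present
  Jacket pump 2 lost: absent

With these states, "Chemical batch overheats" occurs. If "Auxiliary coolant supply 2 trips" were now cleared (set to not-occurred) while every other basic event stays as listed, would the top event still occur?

No

Counterfactual: set "Auxiliary coolant supply 2 trips" to not occurred.
Temperature loop fails [OR]: Lower agitator fails=not, Redundant jacket pump failed=occurs, Main rupture disc is out=not → at least one input occurs → occurs.
Vent system inoperative [AND]: Temperature loop fails=occurs, B coolant supply is inoperative=occurs, Outboard quench valve malfunctions=not → not all inputs occur → does not occur.
Quench path fails [AND]: Backup temperature probe failed=occurs, Inboard trip relay is out=not → not all inputs occur → does not occur.
Cooling jacket down [AND]: Quench path fails=not, Reserve chilled-water valve offline=occurs → not all inputs occur → does not occur.
Interlock chain down [OR]: #1 high-temp switch offline=occurs, Cooling jacket down=not, A agitator 2 stuck=occurs → at least one input occurs → occurs.
Agitation branch down [AND]: Interlock chain down=occurs, Jacket pump 2 lost=not → not all inputs occur → does not occur.
Temperature loop 2 lost [AND]: Rupture disc 2 malfunctions=occurs, Auxiliary coolant supply 2 trips=not → not all inputs occur → does not occur.
Vent system 2 fails [OR]: B controller trips=not, Agitation branch down=not, Temperature loop 2 lost=not → no input occurs → does not occur.
Chemical batch overheats [OR]: Vent system inoperative=not, Vent system 2 fails=not → no input occurs → does not occur.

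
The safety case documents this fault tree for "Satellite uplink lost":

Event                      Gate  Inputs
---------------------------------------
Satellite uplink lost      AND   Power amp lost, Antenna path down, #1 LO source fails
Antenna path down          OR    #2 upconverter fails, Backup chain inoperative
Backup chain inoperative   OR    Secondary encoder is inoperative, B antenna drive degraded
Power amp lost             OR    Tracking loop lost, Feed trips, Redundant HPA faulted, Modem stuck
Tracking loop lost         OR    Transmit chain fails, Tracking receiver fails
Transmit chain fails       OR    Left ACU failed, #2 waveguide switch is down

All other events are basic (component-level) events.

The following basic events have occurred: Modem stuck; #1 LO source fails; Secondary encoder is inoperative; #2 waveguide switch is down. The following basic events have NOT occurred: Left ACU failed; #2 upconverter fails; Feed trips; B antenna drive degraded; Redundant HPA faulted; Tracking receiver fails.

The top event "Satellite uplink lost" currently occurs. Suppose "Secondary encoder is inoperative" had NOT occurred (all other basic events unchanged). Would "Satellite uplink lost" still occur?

No

Counterfactual: set "Secondary encoder is inoperative" to not occurred.
Transmit chain fails [OR]: Left ACU failed=not, #2 waveguide switch is down=occurs → at least one input occurs → occurs.
Tracking loop lost [OR]: Transmit chain fails=occurs, Tracking receiver fails=not → at least one input occurs → occurs.
Power amp lost [OR]: Tracking loop lost=occurs, Feed trips=not, Redundant HPA faulted=not, Modem stuck=occurs → at least one input occurs → occurs.
Backup chain inoperative [OR]: Secondary encoder is inoperative=not, B antenna drive degraded=not → no input occurs → does not occur.
Antenna path down [OR]: #2 upconverter fails=not, Backup chain inoperative=not → no input occurs → does not occur.
Satellite uplink lost [AND]: Power amp lost=occurs, Antenna path down=not, #1 LO source fails=occurs → not all inputs occur → does not occur.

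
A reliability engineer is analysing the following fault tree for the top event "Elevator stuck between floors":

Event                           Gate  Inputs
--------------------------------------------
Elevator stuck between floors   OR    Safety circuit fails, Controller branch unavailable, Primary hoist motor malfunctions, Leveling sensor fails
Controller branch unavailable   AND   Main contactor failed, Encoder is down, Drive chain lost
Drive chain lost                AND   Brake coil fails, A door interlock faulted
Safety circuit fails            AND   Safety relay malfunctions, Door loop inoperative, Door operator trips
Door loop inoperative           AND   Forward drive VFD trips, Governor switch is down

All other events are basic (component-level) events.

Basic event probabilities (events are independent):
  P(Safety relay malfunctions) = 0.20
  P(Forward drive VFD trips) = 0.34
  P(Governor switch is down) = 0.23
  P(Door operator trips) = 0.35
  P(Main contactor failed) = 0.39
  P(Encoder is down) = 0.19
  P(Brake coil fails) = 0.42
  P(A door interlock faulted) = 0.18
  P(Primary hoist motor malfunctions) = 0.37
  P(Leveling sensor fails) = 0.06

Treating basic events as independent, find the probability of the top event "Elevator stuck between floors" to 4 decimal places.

0.4143

P(Door loop inoperative) [AND] = 0.34 × 0.23 = 0.078200
P(Safety circuit fails) [AND] = 0.20 × 0.078200 × 0.35 = 0.005474
P(Drive chain lost) [AND] = 0.42 × 0.18 = 0.075600
P(Controller branch unavailable) [AND] = 0.39 × 0.19 × 0.075600 = 0.005602
P(Elevator stuck between floors) [OR] = 1 − (1−0.005474) × (1−0.005602) × (1−0.37) × (1−0.06) = 0.414341
Rounded to 4 decimal places: P(Elevator stuck between floors) ≈ 0.4143.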